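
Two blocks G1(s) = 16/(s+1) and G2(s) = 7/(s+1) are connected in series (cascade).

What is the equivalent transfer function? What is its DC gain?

Series: multiply transfer functions. G_eq = 16/(s+1) × 7/(s+1) = 112/((s+1)(s+1)). DC gain = 112/(1×1) = 112.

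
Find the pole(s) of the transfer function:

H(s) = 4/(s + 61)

Pole is where denominator = 0: s + 61 = 0, so s = -61.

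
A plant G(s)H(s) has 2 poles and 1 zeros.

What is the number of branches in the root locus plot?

Root locus has n branches where n = number of poles = 2.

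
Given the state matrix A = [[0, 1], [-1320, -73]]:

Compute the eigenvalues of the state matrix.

det(A - λI) = λ² - (-73)λ + 1320 = (λ - (-40))(λ - (-33)). Eigenvalues: -40, -33.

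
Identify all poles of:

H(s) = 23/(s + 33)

Pole is where denominator = 0: s + 33 = 0, so s = -33.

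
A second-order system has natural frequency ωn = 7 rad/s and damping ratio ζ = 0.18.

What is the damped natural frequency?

ωd = ωn√(1 - ζ²) = 7√(1 - 0.18²) = 6.89 rad/s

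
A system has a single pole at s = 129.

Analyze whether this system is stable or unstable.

Pole at s = 129 is in the right half-plane. Unstable.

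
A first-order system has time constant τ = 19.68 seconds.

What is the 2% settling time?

For first-order system, 2% settling time ≈ 4τ = 4 × 19.68 = 78.72 s.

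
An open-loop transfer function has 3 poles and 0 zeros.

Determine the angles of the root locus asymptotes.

n - m = 3 - 0 = 3. Angles: θk = (2k + 1)·180°/3 = 60°, 180°, 300°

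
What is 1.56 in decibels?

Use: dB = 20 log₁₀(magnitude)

dB = 20 log₁₀(1.56) = 3.9 dB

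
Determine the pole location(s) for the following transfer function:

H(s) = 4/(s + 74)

Pole is where denominator = 0: s + 74 = 0, so s = -74.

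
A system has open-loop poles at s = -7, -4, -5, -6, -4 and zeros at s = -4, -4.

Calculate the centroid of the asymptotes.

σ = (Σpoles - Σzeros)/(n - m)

σ = (Σpoles - Σzeros)/(n - m) = (-26 - (-8))/(5 - 2) = -18/3 = -6.0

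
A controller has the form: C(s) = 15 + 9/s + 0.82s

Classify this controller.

This is a Proportional-Integral-Derivative (PID) controller.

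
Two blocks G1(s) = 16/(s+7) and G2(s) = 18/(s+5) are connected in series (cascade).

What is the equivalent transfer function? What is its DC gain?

Series: multiply transfer functions. G_eq = 16/(s+7) × 18/(s+5) = 288/((s+7)(s+5)). DC gain = 288/(7×5) = 8.2286.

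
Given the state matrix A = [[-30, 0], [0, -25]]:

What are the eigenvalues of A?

For diagonal matrix, eigenvalues are diagonal entries: λ₁ = -30, λ₂ = -25.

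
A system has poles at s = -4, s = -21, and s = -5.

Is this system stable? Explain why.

All poles are in the left half-plane. System is stable.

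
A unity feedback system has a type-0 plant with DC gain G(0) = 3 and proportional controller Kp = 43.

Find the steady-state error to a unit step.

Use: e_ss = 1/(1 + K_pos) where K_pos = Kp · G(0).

K_pos = Kp · G(0) = 43 × 3 = 129. e_ss = 1/(1 + 129) = 0.0077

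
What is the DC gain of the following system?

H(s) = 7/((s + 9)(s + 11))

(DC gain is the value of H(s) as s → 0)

DC gain = H(0) = 7/(9 × 11) = 7/99 = 0.0707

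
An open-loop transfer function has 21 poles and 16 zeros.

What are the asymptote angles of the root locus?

n - m = 21 - 16 = 5. Angles: θk = (2k + 1)·180°/5 = 36°, 108°, 180°, 252°, 324°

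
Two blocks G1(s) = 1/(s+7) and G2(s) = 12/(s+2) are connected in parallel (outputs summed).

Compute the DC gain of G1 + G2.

Parallel: G_eq = G1 + G2. DC gain = G1(0) + G2(0) = 1/7 + 12/2 = 0.1429 + 6 = 6.1429.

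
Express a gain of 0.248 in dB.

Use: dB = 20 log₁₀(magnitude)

dB = 20 log₁₀(0.248) = -12.1 dB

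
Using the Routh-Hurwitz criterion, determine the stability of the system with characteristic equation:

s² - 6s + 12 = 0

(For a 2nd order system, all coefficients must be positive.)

Coefficients: 1, -6, 12. b=-6 not positive, so system is unstable.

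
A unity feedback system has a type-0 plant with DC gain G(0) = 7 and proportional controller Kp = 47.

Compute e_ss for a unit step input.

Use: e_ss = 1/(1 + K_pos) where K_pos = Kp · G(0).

K_pos = Kp · G(0) = 47 × 7 = 329. e_ss = 1/(1 + 329) = 0.0030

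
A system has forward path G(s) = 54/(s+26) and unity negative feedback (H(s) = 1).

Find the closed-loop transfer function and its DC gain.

T(s) = G/(1+GH) = [54/(s+26)] / [1 + 54/(s+26)] = 54/(s+26+54) = 54/(s+80). DC gain = 54/80 = 0.675.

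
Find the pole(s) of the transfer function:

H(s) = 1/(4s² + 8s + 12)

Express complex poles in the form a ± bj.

Discriminant = 8² - 4×4×12 = 64 - 192 = -128 < 0, so the poles are a complex conjugate pair s = (-8 ± j√128)/(2×4). Real part = -8/(2×4) = -8/8 = -1; imaginary part = ±√128/(2×4) ≈ 1.4142. Poles: s = -1 ± 1.4142j.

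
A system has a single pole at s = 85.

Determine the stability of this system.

Pole at s = 85 is in the right half-plane. Unstable.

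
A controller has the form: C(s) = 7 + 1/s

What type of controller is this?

This is a Proportional-Integral (PI) controller.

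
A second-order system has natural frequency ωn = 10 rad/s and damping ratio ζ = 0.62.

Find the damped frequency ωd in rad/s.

ωd = ωn√(1 - ζ²) = 10√(1 - 0.62²) = 7.85 rad/s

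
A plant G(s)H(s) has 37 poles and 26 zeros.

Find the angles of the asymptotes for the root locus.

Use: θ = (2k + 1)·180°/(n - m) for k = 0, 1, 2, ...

n - m = 37 - 26 = 11. Angles: θk = (2k + 1)·180°/11 = 16.36°, 49.09°, 81.82°, 114.55°, 147.27°, 180°, 212.73°, 245.45°, 278.18°, 310.91°, 343.64°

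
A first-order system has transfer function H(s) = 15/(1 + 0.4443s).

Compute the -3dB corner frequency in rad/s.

Corner frequency = 1/τ = 1/0.4443 = 2.251 rad/s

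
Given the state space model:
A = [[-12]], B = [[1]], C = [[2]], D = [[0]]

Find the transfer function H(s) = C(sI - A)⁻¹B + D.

(sI - A)⁻¹ = 1/(s + 12). H(s) = 2 × 1/(s + 12) + 0 = 2/(s + 12).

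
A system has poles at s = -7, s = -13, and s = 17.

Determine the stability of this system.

Pole(s) at s = 17 are not in the left half-plane. System is unstable.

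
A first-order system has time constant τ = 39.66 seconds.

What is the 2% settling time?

For first-order system, 2% settling time ≈ 4τ = 4 × 39.66 = 158.64 s.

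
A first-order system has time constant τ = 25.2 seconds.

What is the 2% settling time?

For first-order system, 2% settling time ≈ 4τ = 4 × 25.2 = 100.8 s.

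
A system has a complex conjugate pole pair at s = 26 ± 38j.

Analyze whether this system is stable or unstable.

Real part of poles is 26 (> 0, right half-plane). Unstable.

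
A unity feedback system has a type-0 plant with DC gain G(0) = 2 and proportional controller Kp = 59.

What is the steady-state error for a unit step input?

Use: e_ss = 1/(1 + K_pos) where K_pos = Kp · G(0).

K_pos = Kp · G(0) = 59 × 2 = 118. e_ss = 1/(1 + 118) = 0.0084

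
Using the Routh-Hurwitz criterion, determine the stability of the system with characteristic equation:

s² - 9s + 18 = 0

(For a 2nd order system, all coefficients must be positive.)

Coefficients: 1, -9, 18. b=-9 not positive, so system is unstable.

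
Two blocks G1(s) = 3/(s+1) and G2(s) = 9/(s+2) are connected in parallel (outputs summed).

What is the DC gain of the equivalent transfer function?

Parallel: G_eq = G1 + G2. DC gain = G1(0) + G2(0) = 3/1 + 9/2 = 3 + 4.5 = 7.5.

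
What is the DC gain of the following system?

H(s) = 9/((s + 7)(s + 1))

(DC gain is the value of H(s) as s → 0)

DC gain = H(0) = 9/(7 × 1) = 9/7 = 1.2857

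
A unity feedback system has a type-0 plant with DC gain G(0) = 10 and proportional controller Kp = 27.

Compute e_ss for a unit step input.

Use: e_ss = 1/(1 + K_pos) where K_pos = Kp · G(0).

K_pos = Kp · G(0) = 27 × 10 = 270. e_ss = 1/(1 + 270) = 0.0037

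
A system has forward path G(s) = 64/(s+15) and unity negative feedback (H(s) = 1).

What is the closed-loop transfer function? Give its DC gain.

T(s) = G/(1+GH) = [64/(s+15)] / [1 + 64/(s+15)] = 64/(s+15+64) = 64/(s+79). DC gain = 64/79 = 0.8101.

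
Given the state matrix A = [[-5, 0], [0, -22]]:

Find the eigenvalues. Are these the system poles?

For diagonal matrix, eigenvalues are diagonal entries: λ₁ = -5, λ₂ = -22. Eigenvalues of A = system poles.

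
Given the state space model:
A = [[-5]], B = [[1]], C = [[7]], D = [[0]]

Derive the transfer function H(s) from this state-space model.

(sI - A)⁻¹ = 1/(s + 5). H(s) = 7 × 1/(s + 5) + 0 = 7/(s + 5).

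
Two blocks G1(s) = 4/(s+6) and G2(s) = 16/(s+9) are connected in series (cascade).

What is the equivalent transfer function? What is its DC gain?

Series: multiply transfer functions. G_eq = 4/(s+6) × 16/(s+9) = 64/((s+6)(s+9)). DC gain = 64/(6×9) = 1.1852.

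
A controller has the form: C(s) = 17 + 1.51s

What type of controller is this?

This is a Proportional-Derivative (PD) controller.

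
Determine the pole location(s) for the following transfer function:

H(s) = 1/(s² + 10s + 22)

Discriminant = 10² - 4×1×22 = 100 - 88 = 12 > 0, so two distinct real poles. Using quadratic formula: s = (-10 ± √12)/(2×1) = (-10 ± √12)/2, with √12 ≈ 3.4641. s₁ ≈ -3.2679, s₂ ≈ -6.7321. Poles: s₁ = -3.2679, s₂ = -6.7321.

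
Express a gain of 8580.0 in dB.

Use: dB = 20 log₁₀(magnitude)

dB = 20 log₁₀(8580.0) = 78.7 dB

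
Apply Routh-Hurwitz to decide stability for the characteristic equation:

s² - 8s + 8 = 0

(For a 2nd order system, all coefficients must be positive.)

Coefficients: 1, -8, 8. b=-8 not positive, so system is unstable.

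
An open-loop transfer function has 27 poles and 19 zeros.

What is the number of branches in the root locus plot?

Root locus has n branches where n = number of poles = 27.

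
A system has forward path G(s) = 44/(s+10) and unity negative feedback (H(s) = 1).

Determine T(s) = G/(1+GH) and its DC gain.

T(s) = G/(1+GH) = [44/(s+10)] / [1 + 44/(s+10)] = 44/(s+10+44) = 44/(s+54). DC gain = 44/54 = 0.8148.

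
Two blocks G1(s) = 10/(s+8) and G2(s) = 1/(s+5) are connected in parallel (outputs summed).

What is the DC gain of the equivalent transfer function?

Parallel: G_eq = G1 + G2. DC gain = G1(0) + G2(0) = 10/8 + 1/5 = 1.25 + 0.2 = 1.45.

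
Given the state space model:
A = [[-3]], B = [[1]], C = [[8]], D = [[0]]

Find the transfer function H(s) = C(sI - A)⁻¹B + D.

(sI - A)⁻¹ = 1/(s + 3). H(s) = 8 × 1/(s + 3) + 0 = 8/(s + 3).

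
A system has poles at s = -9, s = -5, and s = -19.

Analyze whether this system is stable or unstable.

All poles are in the left half-plane. System is stable.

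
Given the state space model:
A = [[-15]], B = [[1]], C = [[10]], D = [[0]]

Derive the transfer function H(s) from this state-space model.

(sI - A)⁻¹ = 1/(s + 15). H(s) = 10 × 1/(s + 15) + 0 = 10/(s + 15).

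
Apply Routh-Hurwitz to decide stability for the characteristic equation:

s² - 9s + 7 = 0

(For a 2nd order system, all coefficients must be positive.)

Coefficients: 1, -9, 7. b=-9 not positive, so system is unstable.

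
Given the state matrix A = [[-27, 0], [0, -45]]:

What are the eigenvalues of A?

For diagonal matrix, eigenvalues are diagonal entries: λ₁ = -27, λ₂ = -45.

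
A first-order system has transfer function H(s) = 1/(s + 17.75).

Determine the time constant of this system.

For H(s) = 1/(s + 1/τ), the pole is at -1/τ = -17.75, so τ = 1/17.75 = 0.0563 s.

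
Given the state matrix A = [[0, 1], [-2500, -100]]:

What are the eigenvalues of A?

det(A - λI) = λ² - (-100)λ + 2500 = (λ - (-50))(λ - (-50)). Eigenvalues: -50, -50.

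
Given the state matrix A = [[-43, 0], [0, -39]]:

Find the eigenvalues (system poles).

For diagonal matrix, eigenvalues are diagonal entries: λ₁ = -43, λ₂ = -39.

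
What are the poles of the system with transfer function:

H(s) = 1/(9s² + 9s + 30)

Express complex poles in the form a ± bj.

Discriminant = 9² - 4×9×30 = 81 - 1080 = -999 < 0, so the poles are a complex conjugate pair s = (-9 ± j√999)/(2×9). Real part = -9/(2×9) = -9/18 = -0.5; imaginary part = ±√999/(2×9) ≈ 1.7559. Poles: s = -0.5 ± 1.7559j.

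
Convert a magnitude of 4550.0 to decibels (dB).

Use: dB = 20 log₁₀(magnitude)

dB = 20 log₁₀(4550.0) = 73.2 dB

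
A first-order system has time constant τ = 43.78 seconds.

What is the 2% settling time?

For first-order system, 2% settling time ≈ 4τ = 4 × 43.78 = 175.12 s.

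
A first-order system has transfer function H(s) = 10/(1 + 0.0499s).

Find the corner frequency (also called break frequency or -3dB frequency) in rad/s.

Corner frequency = 1/τ = 1/0.0499 = 20.04 rad/s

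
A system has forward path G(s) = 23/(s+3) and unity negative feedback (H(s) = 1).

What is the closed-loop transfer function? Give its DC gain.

T(s) = G/(1+GH) = [23/(s+3)] / [1 + 23/(s+3)] = 23/(s+3+23) = 23/(s+26). DC gain = 23/26 = 0.8846.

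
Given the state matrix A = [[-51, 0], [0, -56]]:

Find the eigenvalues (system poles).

For diagonal matrix, eigenvalues are diagonal entries: λ₁ = -51, λ₂ = -56.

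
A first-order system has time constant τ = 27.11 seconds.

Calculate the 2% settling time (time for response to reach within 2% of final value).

For first-order system, 2% settling time ≈ 4τ = 4 × 27.11 = 108.44 s.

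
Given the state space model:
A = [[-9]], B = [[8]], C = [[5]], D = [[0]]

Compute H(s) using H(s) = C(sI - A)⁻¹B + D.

(sI - A)⁻¹ = 1/(s + 9). H(s) = 5 × 8/(s + 9) + 0 = 40/(s + 9).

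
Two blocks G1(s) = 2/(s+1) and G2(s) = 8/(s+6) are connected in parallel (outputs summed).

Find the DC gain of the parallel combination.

Parallel: G_eq = G1 + G2. DC gain = G1(0) + G2(0) = 2/1 + 8/6 = 2 + 1.3333 = 3.3333.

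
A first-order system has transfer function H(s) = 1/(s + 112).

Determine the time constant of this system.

For H(s) = 1/(s + 1/τ), the pole is at -1/τ = -112, so τ = 1/112 = 0.0089 s.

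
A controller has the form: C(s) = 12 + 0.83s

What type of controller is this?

This is a Proportional-Derivative (PD) controller.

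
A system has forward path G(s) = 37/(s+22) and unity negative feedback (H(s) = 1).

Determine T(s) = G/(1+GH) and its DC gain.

T(s) = G/(1+GH) = [37/(s+22)] / [1 + 37/(s+22)] = 37/(s+22+37) = 37/(s+59). DC gain = 37/59 = 0.6271.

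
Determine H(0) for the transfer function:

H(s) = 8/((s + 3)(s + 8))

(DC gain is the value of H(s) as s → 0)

DC gain = H(0) = 8/(3 × 8) = 8/24 = 0.3333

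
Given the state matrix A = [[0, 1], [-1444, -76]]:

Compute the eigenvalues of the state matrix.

det(A - λI) = λ² - (-76)λ + 1444 = (λ - (-38))(λ - (-38)). Eigenvalues: -38, -38.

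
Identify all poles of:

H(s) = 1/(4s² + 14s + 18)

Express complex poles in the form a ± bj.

Discriminant = 14² - 4×4×18 = 196 - 288 = -92 < 0, so the poles are a complex conjugate pair s = (-14 ± j√92)/(2×4). Real part = -14/(2×4) = -14/8 = -1.75; imaginary part = ±√92/(2×4) ≈ 1.1990. Poles: s = -1.75 ± 1.1990j.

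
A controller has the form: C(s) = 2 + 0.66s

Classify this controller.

This is a Proportional-Derivative (PD) controller.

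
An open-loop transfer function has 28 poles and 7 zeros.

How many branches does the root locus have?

Root locus has n branches where n = number of poles = 28.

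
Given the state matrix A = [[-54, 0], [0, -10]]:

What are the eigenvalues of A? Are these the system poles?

For diagonal matrix, eigenvalues are diagonal entries: λ₁ = -54, λ₂ = -10. Eigenvalues of A = system poles.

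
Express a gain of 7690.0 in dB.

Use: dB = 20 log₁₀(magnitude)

dB = 20 log₁₀(7690.0) = 77.7 dB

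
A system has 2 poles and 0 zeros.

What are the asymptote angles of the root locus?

n - m = 2 - 0 = 2. Angles: θk = (2k + 1)·180°/2 = 90°, 270°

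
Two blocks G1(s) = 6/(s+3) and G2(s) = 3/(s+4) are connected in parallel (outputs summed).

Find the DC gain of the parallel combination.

Parallel: G_eq = G1 + G2. DC gain = G1(0) + G2(0) = 6/3 + 3/4 = 2 + 0.75 = 2.75.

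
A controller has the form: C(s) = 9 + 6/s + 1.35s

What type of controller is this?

This is a Proportional-Integral-Derivative (PID) controller.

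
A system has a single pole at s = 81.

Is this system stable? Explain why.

Pole at s = 81 is in the right half-plane. Unstable.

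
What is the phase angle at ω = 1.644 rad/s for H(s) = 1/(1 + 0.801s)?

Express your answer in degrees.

Phase = -arctan(ωτ) = -arctan(1.644 × 0.801) = -52.8°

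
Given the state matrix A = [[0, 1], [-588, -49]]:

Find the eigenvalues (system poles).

det(A - λI) = λ² - (-49)λ + 588 = (λ - (-21))(λ - (-28)). Eigenvalues: -21, -28.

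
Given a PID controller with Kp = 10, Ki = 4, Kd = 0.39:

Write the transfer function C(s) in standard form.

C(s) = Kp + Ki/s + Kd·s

Substituting values: C(s) = 10 + 4/s + 0.39s = (0.39s² + 10s + 4)/s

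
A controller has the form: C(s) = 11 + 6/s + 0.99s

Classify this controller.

This is a Proportional-Integral-Derivative (PID) controller.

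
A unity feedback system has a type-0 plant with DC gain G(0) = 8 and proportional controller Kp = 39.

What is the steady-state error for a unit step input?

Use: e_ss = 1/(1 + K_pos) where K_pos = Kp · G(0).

K_pos = Kp · G(0) = 39 × 8 = 312. e_ss = 1/(1 + 312) = 0.0032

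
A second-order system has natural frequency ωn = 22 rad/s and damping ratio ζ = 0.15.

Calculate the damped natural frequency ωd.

ωd = ωn√(1 - ζ²) = 22√(1 - 0.15²) = 21.75 rad/s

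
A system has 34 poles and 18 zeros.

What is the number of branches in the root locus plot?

Root locus has n branches where n = number of poles = 34.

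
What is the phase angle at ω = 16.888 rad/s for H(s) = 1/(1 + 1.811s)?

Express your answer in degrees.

Phase = -arctan(ωτ) = -arctan(16.888 × 1.811) = -88.1°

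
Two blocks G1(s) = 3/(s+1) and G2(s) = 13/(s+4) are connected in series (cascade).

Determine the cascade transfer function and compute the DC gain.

Series: multiply transfer functions. G_eq = 3/(s+1) × 13/(s+4) = 39/((s+1)(s+4)). DC gain = 39/(1×4) = 9.75.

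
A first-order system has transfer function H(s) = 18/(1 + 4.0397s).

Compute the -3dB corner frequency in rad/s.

Corner frequency = 1/τ = 1/4.0397 = 0.248 rad/s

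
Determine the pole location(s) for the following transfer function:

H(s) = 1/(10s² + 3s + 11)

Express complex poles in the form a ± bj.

Discriminant = 3² - 4×10×11 = 9 - 440 = -431 < 0, so the poles are a complex conjugate pair s = (-3 ± j√431)/(2×10). Real part = -3/(2×10) = -3/20 = -0.15; imaginary part = ±√431/(2×10) ≈ 1.0380. Poles: s = -0.15 ± 1.0380j.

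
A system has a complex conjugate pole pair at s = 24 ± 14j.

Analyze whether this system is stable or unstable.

Real part of poles is 24 (> 0, right half-plane). Unstable.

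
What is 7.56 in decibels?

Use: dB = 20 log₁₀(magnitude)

dB = 20 log₁₀(7.56) = 17.6 dB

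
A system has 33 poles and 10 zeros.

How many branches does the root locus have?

Root locus has n branches where n = number of poles = 33.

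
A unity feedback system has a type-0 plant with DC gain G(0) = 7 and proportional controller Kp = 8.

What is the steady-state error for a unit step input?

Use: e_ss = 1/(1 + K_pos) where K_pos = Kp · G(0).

K_pos = Kp · G(0) = 8 × 7 = 56. e_ss = 1/(1 + 56) = 0.0175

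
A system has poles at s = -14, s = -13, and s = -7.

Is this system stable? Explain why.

All poles are in the left half-plane. System is stable.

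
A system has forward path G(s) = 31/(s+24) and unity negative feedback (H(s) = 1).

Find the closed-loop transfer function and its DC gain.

T(s) = G/(1+GH) = [31/(s+24)] / [1 + 31/(s+24)] = 31/(s+24+31) = 31/(s+55). DC gain = 31/55 = 0.5636.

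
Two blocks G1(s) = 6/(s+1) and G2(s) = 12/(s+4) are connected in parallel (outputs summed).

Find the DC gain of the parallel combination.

Parallel: G_eq = G1 + G2. DC gain = G1(0) + G2(0) = 6/1 + 12/4 = 6 + 3 = 9.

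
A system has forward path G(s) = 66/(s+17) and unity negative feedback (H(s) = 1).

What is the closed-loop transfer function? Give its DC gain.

T(s) = G/(1+GH) = [66/(s+17)] / [1 + 66/(s+17)] = 66/(s+17+66) = 66/(s+83). DC gain = 66/83 = 0.7952.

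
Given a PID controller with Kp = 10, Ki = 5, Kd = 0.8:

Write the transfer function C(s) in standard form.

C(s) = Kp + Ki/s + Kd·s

Substituting values: C(s) = 10 + 5/s + 0.8s = (0.8s² + 10s + 5)/s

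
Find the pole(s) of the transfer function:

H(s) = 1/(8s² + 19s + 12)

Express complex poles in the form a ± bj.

Discriminant = 19² - 4×8×12 = 361 - 384 = -23 < 0, so the poles are a complex conjugate pair s = (-19 ± j√23)/(2×8). Real part = -19/(2×8) = -19/16 = -1.1875; imaginary part = ±√23/(2×8) ≈ 0.2997. Poles: s = -1.1875 ± 0.2997j.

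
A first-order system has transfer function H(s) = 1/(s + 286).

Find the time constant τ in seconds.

For H(s) = 1/(s + 1/τ), the pole is at -1/τ = -286, so τ = 1/286 = 0.0035 s.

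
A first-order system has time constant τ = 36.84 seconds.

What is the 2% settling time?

For first-order system, 2% settling time ≈ 4τ = 4 × 36.84 = 147.36 s.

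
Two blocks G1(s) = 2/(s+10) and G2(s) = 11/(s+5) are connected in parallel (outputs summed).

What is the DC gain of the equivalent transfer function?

Parallel: G_eq = G1 + G2. DC gain = G1(0) + G2(0) = 2/10 + 11/5 = 0.2 + 2.2 = 2.4.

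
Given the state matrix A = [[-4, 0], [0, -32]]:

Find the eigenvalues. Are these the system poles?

For diagonal matrix, eigenvalues are diagonal entries: λ₁ = -4, λ₂ = -32. Eigenvalues of A = system poles.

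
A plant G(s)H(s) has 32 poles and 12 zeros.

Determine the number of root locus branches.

Root locus has n branches where n = number of poles = 32.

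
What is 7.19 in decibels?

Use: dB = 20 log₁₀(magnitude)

dB = 20 log₁₀(7.19) = 17.1 dB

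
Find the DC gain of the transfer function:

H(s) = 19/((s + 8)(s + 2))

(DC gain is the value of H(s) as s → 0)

DC gain = H(0) = 19/(8 × 2) = 19/16 = 1.1875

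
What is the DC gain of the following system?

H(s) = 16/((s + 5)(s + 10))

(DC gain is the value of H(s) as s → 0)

DC gain = H(0) = 16/(5 × 10) = 16/50 = 0.32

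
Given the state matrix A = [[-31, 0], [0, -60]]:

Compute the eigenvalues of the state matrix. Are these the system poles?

For diagonal matrix, eigenvalues are diagonal entries: λ₁ = -31, λ₂ = -60. Eigenvalues of A = system poles.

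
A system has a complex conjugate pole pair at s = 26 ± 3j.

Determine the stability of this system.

Real part of poles is 26 (> 0, right half-plane). Unstable.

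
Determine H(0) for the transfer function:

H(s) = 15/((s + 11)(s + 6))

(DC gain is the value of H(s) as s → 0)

DC gain = H(0) = 15/(11 × 6) = 15/66 = 0.2273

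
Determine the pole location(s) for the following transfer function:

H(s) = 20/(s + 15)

Pole is where denominator = 0: s + 15 = 0, so s = -15.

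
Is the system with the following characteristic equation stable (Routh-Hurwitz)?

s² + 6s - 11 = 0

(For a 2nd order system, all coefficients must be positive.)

Coefficients: 1, 6, -11. c=-11 not positive, so system is unstable.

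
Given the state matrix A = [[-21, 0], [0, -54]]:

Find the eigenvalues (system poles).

For diagonal matrix, eigenvalues are diagonal entries: λ₁ = -21, λ₂ = -54.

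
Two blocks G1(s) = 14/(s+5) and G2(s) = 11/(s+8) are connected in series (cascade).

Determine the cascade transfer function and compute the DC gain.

Series: multiply transfer functions. G_eq = 14/(s+5) × 11/(s+8) = 154/((s+5)(s+8)). DC gain = 154/(5×8) = 3.85.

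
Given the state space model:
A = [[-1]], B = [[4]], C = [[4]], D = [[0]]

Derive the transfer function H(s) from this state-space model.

(sI - A)⁻¹ = 1/(s + 1). H(s) = 4 × 4/(s + 1) + 0 = 16/(s + 1).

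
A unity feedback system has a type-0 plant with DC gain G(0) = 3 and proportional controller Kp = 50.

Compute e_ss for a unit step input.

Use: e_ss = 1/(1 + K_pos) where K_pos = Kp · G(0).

K_pos = Kp · G(0) = 50 × 3 = 150. e_ss = 1/(1 + 150) = 0.0066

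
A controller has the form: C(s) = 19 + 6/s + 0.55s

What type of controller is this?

This is a Proportional-Integral-Derivative (PID) controller.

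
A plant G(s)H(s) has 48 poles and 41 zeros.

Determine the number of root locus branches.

Root locus has n branches where n = number of poles = 48.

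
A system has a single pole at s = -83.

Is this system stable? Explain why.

Pole at s = -83 is in the left half-plane. Stable.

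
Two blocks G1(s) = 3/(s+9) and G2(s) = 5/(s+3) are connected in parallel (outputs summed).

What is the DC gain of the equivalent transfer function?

Parallel: G_eq = G1 + G2. DC gain = G1(0) + G2(0) = 3/9 + 5/3 = 0.3333 + 1.6667 = 2.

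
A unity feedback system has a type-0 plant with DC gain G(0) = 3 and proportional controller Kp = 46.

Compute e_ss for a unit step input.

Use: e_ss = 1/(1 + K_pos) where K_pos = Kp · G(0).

K_pos = Kp · G(0) = 46 × 3 = 138. e_ss = 1/(1 + 138) = 0.0072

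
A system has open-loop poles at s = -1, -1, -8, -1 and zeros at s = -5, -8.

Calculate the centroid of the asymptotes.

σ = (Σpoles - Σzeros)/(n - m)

σ = (Σpoles - Σzeros)/(n - m) = (-11 - (-13))/(4 - 2) = 2/2 = 1.0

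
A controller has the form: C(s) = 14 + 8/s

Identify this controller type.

This is a Proportional-Integral (PI) controller.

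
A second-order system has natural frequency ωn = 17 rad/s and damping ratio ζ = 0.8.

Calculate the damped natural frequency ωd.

ωd = ωn√(1 - ζ²) = 17√(1 - 0.8²) = 10.2 rad/s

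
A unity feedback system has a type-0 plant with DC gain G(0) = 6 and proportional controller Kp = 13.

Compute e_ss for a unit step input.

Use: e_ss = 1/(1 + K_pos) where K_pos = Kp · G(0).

K_pos = Kp · G(0) = 13 × 6 = 78. e_ss = 1/(1 + 78) = 0.0127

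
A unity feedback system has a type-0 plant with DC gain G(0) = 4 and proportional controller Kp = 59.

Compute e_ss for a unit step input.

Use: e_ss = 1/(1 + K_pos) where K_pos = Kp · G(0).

K_pos = Kp · G(0) = 59 × 4 = 236. e_ss = 1/(1 + 236) = 0.0042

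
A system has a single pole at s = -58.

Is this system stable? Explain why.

Pole at s = -58 is in the left half-plane. Stable.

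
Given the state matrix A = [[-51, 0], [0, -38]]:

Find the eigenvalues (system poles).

For diagonal matrix, eigenvalues are diagonal entries: λ₁ = -51, λ₂ = -38.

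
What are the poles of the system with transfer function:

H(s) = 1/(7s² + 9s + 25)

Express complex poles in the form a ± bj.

Discriminant = 9² - 4×7×25 = 81 - 700 = -619 < 0, so the poles are a complex conjugate pair s = (-9 ± j√619)/(2×7). Real part = -9/(2×7) = -9/14 ≈ -0.6429; imaginary part = ±√619/(2×7) ≈ 1.7771. Poles: s = -0.6429 ± 1.7771j.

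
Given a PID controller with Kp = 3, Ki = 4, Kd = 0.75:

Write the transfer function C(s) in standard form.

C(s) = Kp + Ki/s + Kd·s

Substituting values: C(s) = 3 + 4/s + 0.75s = (0.75s² + 3s + 4)/s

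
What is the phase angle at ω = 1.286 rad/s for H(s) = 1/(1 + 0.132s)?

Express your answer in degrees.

Phase = -arctan(ωτ) = -arctan(1.286 × 0.132) = -9.6°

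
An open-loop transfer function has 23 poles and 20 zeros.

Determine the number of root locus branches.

Root locus has n branches where n = number of poles = 23.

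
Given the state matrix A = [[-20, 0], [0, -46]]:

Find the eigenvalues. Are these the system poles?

For diagonal matrix, eigenvalues are diagonal entries: λ₁ = -20, λ₂ = -46. Eigenvalues of A = system poles.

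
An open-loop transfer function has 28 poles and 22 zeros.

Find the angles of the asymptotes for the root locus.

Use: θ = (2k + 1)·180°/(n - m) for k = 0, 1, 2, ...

n - m = 28 - 22 = 6. Angles: θk = (2k + 1)·180°/6 = 30°, 90°, 150°, 210°, 270°, 330°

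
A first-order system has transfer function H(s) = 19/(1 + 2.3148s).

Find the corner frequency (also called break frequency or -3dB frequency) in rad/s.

Corner frequency = 1/τ = 1/2.3148 = 0.432 rad/s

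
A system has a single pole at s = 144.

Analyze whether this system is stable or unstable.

Pole at s = 144 is in the right half-plane. Unstable.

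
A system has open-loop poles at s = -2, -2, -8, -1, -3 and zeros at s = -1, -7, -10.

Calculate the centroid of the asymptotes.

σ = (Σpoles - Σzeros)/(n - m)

σ = (Σpoles - Σzeros)/(n - m) = (-16 - (-18))/(5 - 3) = 2/2 = 1.0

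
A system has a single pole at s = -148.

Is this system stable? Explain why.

Pole at s = -148 is in the left half-plane. Stable.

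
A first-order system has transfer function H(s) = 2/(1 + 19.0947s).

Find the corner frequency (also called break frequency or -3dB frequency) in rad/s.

Corner frequency = 1/τ = 1/19.0947 = 0.052 rad/s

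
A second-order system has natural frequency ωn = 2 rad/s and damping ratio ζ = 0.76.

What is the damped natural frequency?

ωd = ωn√(1 - ζ²) = 2√(1 - 0.76²) = 1.3 rad/s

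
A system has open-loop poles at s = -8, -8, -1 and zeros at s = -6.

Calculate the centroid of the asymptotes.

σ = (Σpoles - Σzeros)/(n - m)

σ = (Σpoles - Σzeros)/(n - m) = (-17 - (-6))/(3 - 1) = -11/2 = -5.5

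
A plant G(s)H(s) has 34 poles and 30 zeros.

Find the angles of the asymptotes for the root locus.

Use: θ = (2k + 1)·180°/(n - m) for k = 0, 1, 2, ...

n - m = 34 - 30 = 4. Angles: θk = (2k + 1)·180°/4 = 45°, 135°, 225°, 315°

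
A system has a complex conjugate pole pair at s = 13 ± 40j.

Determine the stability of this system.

Real part of poles is 13 (> 0, right half-plane). Unstable.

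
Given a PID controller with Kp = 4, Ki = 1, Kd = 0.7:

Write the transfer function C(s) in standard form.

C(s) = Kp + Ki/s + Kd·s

Substituting values: C(s) = 4 + 1/s + 0.7s = (0.7s² + 4s + 1)/s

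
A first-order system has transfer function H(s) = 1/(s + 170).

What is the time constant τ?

For H(s) = 1/(s + 1/τ), the pole is at -1/τ = -170, so τ = 1/170 = 0.0059 s.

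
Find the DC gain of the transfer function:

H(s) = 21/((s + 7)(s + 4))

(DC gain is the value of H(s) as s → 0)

DC gain = H(0) = 21/(7 × 4) = 21/28 = 0.75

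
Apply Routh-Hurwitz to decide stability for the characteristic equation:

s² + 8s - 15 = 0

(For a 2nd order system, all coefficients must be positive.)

Coefficients: 1, 8, -15. c=-15 not positive, so system is unstable.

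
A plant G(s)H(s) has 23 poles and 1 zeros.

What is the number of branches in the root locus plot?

Root locus has n branches where n = number of poles = 23.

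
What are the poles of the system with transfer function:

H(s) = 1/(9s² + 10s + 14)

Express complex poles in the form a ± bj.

Discriminant = 10² - 4×9×14 = 100 - 504 = -404 < 0, so the poles are a complex conjugate pair s = (-10 ± j√404)/(2×9). Real part = -10/(2×9) = -10/18 ≈ -0.5556; imaginary part = ±√404/(2×9) ≈ 1.1167. Poles: s = -0.5556 ± 1.1167j.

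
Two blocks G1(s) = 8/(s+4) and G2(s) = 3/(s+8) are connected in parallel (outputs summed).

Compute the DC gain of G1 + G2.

Parallel: G_eq = G1 + G2. DC gain = G1(0) + G2(0) = 8/4 + 3/8 = 2 + 0.375 = 2.375.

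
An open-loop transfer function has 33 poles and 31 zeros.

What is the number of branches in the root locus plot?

Root locus has n branches where n = number of poles = 33.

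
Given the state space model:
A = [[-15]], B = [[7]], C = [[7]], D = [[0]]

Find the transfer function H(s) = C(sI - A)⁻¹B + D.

(sI - A)⁻¹ = 1/(s + 15). H(s) = 7 × 7/(s + 15) + 0 = 49/(s + 15).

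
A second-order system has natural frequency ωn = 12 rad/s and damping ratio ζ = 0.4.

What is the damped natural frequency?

ωd = ωn√(1 - ζ²) = 12√(1 - 0.4²) = 11.0 rad/s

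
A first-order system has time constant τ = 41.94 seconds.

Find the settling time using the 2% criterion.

For first-order system, 2% settling time ≈ 4τ = 4 × 41.94 = 167.76 s.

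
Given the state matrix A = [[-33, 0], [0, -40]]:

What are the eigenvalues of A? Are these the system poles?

For diagonal matrix, eigenvalues are diagonal entries: λ₁ = -33, λ₂ = -40. Eigenvalues of A = system poles.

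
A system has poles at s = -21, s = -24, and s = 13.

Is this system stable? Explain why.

Pole(s) at s = 13 are not in the left half-plane. System is unstable.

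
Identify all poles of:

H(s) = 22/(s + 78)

Pole is where denominator = 0: s + 78 = 0, so s = -78.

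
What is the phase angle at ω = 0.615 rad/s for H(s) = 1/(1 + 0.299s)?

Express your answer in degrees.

Phase = -arctan(ωτ) = -arctan(0.615 × 0.299) = -10.4°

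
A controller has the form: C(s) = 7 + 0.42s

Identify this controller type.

This is a Proportional-Derivative (PD) controller.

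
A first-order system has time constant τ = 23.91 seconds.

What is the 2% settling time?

For first-order system, 2% settling time ≈ 4τ = 4 × 23.91 = 95.64 s.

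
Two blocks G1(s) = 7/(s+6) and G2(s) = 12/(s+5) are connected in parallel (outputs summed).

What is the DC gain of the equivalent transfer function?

Parallel: G_eq = G1 + G2. DC gain = G1(0) + G2(0) = 7/6 + 12/5 = 1.1667 + 2.4 = 3.5667.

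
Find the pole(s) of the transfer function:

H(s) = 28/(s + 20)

Pole is where denominator = 0: s + 20 = 0, so s = -20.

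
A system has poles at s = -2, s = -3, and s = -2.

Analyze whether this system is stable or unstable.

All poles are in the left half-plane. System is stable.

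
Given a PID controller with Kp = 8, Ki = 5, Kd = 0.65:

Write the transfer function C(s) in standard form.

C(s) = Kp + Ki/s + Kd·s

Substituting values: C(s) = 8 + 5/s + 0.65s = (0.65s² + 8s + 5)/s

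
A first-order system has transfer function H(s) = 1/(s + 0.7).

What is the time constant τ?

For H(s) = 1/(s + 1/τ), the pole is at -1/τ = -0.7, so τ = 1/0.7 = 1.4286 s.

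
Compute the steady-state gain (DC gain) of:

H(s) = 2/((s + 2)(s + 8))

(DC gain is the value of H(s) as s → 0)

DC gain = H(0) = 2/(2 × 8) = 2/16 = 0.125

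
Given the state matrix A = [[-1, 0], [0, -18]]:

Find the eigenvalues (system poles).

For diagonal matrix, eigenvalues are diagonal entries: λ₁ = -1, λ₂ = -18.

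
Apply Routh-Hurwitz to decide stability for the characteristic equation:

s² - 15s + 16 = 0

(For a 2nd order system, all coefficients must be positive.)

Coefficients: 1, -15, 16. b=-15 not positive, so system is unstable.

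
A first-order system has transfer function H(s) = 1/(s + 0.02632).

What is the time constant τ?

For H(s) = 1/(s + 1/τ), the pole is at -1/τ = -0.02632, so τ = 1/0.02632 = 37.99 s.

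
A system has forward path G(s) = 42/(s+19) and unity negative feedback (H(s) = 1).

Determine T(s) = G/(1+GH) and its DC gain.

T(s) = G/(1+GH) = [42/(s+19)] / [1 + 42/(s+19)] = 42/(s+19+42) = 42/(s+61). DC gain = 42/61 = 0.6885.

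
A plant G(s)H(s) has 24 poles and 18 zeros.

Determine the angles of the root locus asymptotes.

n - m = 24 - 18 = 6. Angles: θk = (2k + 1)·180°/6 = 30°, 90°, 150°, 210°, 270°, 330°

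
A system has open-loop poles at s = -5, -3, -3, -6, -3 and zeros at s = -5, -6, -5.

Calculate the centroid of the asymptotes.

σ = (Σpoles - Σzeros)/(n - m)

σ = (Σpoles - Σzeros)/(n - m) = (-20 - (-16))/(5 - 3) = -4/2 = -2.0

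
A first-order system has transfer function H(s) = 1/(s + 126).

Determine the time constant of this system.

For H(s) = 1/(s + 1/τ), the pole is at -1/τ = -126, so τ = 1/126 = 0.0079 s.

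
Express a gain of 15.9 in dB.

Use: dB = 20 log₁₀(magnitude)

dB = 20 log₁₀(15.9) = 24.0 dB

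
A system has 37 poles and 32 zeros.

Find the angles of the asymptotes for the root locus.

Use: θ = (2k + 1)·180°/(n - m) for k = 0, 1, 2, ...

n - m = 37 - 32 = 5. Angles: θk = (2k + 1)·180°/5 = 36°, 108°, 180°, 252°, 324°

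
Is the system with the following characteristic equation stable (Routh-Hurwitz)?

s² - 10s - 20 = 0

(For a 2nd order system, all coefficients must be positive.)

Coefficients: 1, -10, -20. b=-10, c=-20 not positive, so system is unstable.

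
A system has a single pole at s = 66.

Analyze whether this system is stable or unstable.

Pole at s = 66 is in the right half-plane. Unstable.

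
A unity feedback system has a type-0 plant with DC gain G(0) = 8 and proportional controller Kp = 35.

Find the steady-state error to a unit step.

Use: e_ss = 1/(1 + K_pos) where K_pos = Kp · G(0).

K_pos = Kp · G(0) = 35 × 8 = 280. e_ss = 1/(1 + 280) = 0.0036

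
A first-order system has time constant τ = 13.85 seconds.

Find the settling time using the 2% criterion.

For first-order system, 2% settling time ≈ 4τ = 4 × 13.85 = 55.4 s.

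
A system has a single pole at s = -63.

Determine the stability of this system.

Pole at s = -63 is in the left half-plane. Stable.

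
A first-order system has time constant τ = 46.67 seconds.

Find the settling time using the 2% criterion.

For first-order system, 2% settling time ≈ 4τ = 4 × 46.67 = 186.68 s.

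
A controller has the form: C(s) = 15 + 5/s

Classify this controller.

This is a Proportional-Integral (PI) controller.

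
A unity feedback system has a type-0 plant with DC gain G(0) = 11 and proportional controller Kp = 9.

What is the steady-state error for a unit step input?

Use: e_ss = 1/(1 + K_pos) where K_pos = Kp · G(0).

K_pos = Kp · G(0) = 9 × 11 = 99. e_ss = 1/(1 + 99) = 0.01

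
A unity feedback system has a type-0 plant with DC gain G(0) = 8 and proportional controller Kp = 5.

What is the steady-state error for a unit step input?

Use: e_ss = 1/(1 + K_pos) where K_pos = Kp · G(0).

K_pos = Kp · G(0) = 5 × 8 = 40. e_ss = 1/(1 + 40) = 0.0244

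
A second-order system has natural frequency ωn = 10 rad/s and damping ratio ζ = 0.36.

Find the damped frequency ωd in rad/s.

ωd = ωn√(1 - ζ²) = 10√(1 - 0.36²) = 9.33 rad/s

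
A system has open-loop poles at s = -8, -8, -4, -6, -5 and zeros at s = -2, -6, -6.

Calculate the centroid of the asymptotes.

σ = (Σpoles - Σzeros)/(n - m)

σ = (Σpoles - Σzeros)/(n - m) = (-31 - (-14))/(5 - 3) = -17/2 = -8.5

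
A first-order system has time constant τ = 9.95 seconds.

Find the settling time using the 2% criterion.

For first-order system, 2% settling time ≈ 4τ = 4 × 9.95 = 39.8 s.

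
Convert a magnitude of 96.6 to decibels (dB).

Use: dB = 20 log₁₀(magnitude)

dB = 20 log₁₀(96.6) = 39.7 dB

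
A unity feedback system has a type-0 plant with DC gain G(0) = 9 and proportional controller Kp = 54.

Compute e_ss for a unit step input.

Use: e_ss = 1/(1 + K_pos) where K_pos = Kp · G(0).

K_pos = Kp · G(0) = 54 × 9 = 486. e_ss = 1/(1 + 486) = 0.0021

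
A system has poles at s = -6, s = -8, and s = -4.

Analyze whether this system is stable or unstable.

All poles are in the left half-plane. System is stable.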